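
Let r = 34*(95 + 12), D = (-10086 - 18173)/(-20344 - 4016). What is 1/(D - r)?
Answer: -3480/12656203 ≈ -0.00027496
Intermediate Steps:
D = 4037/3480 (D = -28259/(-24360) = -28259*(-1/24360) = 4037/3480 ≈ 1.1601)
r = 3638 (r = 34*107 = 3638)
1/(D - r) = 1/(4037/3480 - 1*3638) = 1/(4037/3480 - 3638) = 1/(-12656203/3480) = -3480/12656203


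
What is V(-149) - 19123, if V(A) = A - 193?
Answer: -19465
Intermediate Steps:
V(A) = -193 + A
V(-149) - 19123 = (-193 - 149) - 19123 = -342 - 19123 = -19465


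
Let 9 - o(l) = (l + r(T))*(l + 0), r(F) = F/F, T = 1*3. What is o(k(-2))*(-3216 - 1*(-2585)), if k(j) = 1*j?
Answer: -4417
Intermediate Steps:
T = 3
k(j) = j
r(F) = 1
o(l) = 9 - l*(1 + l) (o(l) = 9 - (l + 1)*(l + 0) = 9 - (1 + l)*l = 9 - l*(1 + l))
o(k(-2))*(-3216 - 1*(-2585)) = (9 - 1*(-2) - 1*(-2)²)*(-3216 - 1*(-2585)) = (9 + 2 - 1*4)*(-3216 + 2585) = (9 + 2 - 4)*(-631) = 7*(-631) = -4417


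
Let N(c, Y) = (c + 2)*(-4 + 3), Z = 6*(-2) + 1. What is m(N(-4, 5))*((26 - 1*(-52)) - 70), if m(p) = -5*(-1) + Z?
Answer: -48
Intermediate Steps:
Z = -11 (Z = -12 + 1 = -11)
N(c, Y) = -2 - c (N(c, Y) = (2 + c)*(-1) = -2 - c)
m(p) = -6 (m(p) = -5*(-1) - 11 = 5 - 11 = -6)
m(N(-4, 5))*((26 - 1*(-52)) - 70) = -6*((26 - 1*(-52)) - 70) = -6*((26 + 52) - 70) = -6*(78 - 70) = -6*8 = -48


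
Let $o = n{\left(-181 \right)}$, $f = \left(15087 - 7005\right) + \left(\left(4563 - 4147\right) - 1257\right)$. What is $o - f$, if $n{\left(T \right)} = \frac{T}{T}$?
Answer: $-7240$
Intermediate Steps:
$n{\left(T \right)} = 1$
$f = 7241$ ($f = 8082 + \left(416 - 1257\right) = 8082 - 841 = 7241$)
$o = 1$
$o - f = 1 - 7241 = -7240$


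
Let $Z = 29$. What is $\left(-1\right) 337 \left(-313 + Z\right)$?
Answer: $95708$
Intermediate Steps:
$\left(-1\right) 337 \left(-313 + Z\right) = \left(-1\right) 337 \left(-313 + 29\right) = \left(-337\right) \left(-284\right) = 95708$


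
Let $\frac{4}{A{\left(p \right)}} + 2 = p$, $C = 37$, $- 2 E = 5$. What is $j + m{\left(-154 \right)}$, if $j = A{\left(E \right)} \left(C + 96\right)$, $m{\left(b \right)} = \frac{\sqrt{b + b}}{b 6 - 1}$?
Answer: $- \frac{1064}{9} - \frac{2 i \sqrt{77}}{925} \approx -118.22 - 0.018973 i$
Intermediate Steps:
$E = - \frac{5}{2}$ ($E = \left(- \frac{1}{2}\right) 5 = - \frac{5}{2} \approx -2.5$)
$m{\left(b \right)} = \frac{\sqrt{2} \sqrt{b}}{-1 + 6 b}$ ($m{\left(b \right)} = \frac{\sqrt{2 b}}{6 b - 1} = \frac{\sqrt{2} \sqrt{b}}{-1 + 6 b}$)
$A{\left(p \right)} = \frac{4}{-2 + p}$
$j = - \frac{1064}{9}$ ($j = \frac{4}{-2 - \frac{5}{2}} \left(37 + 96\right) = \frac{4}{- \frac{9}{2}} \cdot 133 = 4 \left(- \frac{2}{9}\right) 133 = \left(- \frac{8}{9}\right) 133 = - \frac{1064}{9} \approx -118.22$)
$j + m{\left(-154 \right)} = - \frac{1064}{9} + \frac{\sqrt{2} \sqrt{-154}}{-1 + 6 \left(-154\right)} = - \frac{1064}{9} + \frac{\sqrt{2} i \sqrt{154}}{-1 - 924} = - \frac{1064}{9} + \frac{\sqrt{2} i \sqrt{154}}{-925} = - \frac{1064}{9} + \sqrt{2} i \sqrt{154} \left(- \frac{1}{925}\right) = - \frac{1064}{9} - \frac{2 i \sqrt{77}}{925}$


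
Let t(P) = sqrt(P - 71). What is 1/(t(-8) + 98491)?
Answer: 98491/9700477160 - I*sqrt(79)/9700477160 ≈ 1.0153e-5 - 9.1626e-10*I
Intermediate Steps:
t(P) = sqrt(-71 + P)
1/(t(-8) + 98491) = 1/(sqrt(-71 - 8) + 98491) = 1/(sqrt(-79) + 98491) = 1/(I*sqrt(79) + 98491) = 1/(98491 + I*sqrt(79))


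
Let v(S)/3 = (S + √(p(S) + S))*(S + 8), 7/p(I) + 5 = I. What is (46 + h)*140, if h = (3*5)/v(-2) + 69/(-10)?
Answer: 16322/3 - 50*I*√3/3 ≈ 5440.7 - 28.868*I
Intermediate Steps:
p(I) = 7/(-5 + I)
v(S) = 3*(8 + S)*(S + √(S + 7/(-5 + S))) (v(S) = 3*((S + √(7/(-5 + S) + S))*(S + 8)) = 3*((S + √(S + 7/(-5 + S)))*(8 + S)) = 3*((8 + S)*(S + √(S + 7/(-5 + S)))) = 3*(8 + S)*(S + √(S + 7/(-5 + S))))
h = -69/10 + 15/(-36 + 18*I*√3) (h = (3*5)/(3*(-2)² + 24*(-2) + 24*√((7 - 2*(-5 - 2))/(-5 - 2)) + 3*(-2)*√((7 - 2*(-5 - 2))/(-5 - 2))) + 69/(-10) = 15/(3*4 - 48 + 24*√((7 - 2*(-7))/(-7)) + 3*(-2)*√((7 - 2*(-7))/(-7))) + 69*(-⅒) = 15/(12 - 48 + 24*√(-(7 + 14)/7) + 3*(-2)*√(-(7 + 14)/7)) - 69/10 = 15/(12 - 48 + 24*√(-⅐*21) + 3*(-2)*√(-⅐*21)) - 69/10 = 15/(12 - 48 + 24*√(-3) + 3*(-2)*√(-3)) - 69/10 = 15/(12 - 48 + 24*(I*√3) + 3*(-2)*(I*√3)) - 69/10 = 15/(12 - 48 + 24*I*√3 - 6*I*√3) - 69/10 = 15/(-36 + 18*I*√3) - 69/10 = -69/10 + 15/(-36 + 18*I*√3) ≈ -7.1381 - 0.2062*I)
(46 + h)*140 = (46 + (-1499/210 - 5*I*√3/42))*140 = (8161/210 - 5*I*√3/42)*140 = 16322/3 - 50*I*√3/3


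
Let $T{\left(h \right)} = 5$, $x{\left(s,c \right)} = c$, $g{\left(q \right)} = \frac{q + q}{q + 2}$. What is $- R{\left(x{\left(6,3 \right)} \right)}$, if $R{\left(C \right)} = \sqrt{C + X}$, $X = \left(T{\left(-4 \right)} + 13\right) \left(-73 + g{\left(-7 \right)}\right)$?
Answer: $- \frac{i \sqrt{31515}}{5} \approx - 35.505 i$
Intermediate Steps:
$g{\left(q \right)} = \frac{2 q}{2 + q}$
$X = - \frac{6318}{5}$ ($X = \left(5 + 13\right) \left(-73 + 2 \left(-7\right) \frac{1}{2 - 7}\right) = 18 \left(-73 + 2 \left(-7\right) \frac{1}{-5}\right) = 18 \left(-73 + 2 \left(-7\right) \left(- \frac{1}{5}\right)\right) = 18 \left(-73 + \frac{14}{5}\right) = 18 \left(- \frac{351}{5}\right) = - \frac{6318}{5} \approx -1263.6$)
$R{\left(C \right)} = \sqrt{- \frac{6318}{5} + C}$ ($R{\left(C \right)} = \sqrt{C - \frac{6318}{5}} = \sqrt{- \frac{6318}{5} + C}$)
$- R{\left(x{\left(6,3 \right)} \right)} = - \frac{\sqrt{-31590 + 25 \cdot 3}}{5} = - \frac{\sqrt{-31590 + 75}}{5} = - \frac{\sqrt{-31515}}{5} = - \frac{i \sqrt{31515}}{5}$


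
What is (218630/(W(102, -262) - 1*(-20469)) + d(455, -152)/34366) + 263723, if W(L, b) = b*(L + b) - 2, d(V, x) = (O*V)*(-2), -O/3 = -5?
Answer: 282713284829598/1071995821 ≈ 2.6373e+5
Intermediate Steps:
O = 15 (O = -3*(-5) = 15)
d(V, x) = -30*V (d(V, x) = (15*V)*(-2) = -30*V)
W(L, b) = -2 + b*(L + b)
(218630/(W(102, -262) - 1*(-20469)) + d(455, -152)/34366) + 263723 = (218630/((-2 + (-262)² + 102*(-262)) - 1*(-20469)) - 30*455/34366) + 263723 = (218630/((-2 + 68644 - 26724) + 20469) - 13650*1/34366) + 263723 = (218630/(41918 + 20469) - 6825/17183) + 263723 = (218630/62387 - 6825/17183) + 263723 = 3330928015/1071995821 + 263723 = 282713284829598/1071995821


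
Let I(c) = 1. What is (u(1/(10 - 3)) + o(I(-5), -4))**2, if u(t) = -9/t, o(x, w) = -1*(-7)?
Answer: 3136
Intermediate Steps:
o(x, w) = 7
(u(1/(10 - 3)) + o(I(-5), -4))**2 = (-9/(1/(10 - 3)) + 7)**2 = (-9/(1/7) + 7)**2 = (-9/1/7 + 7)**2 = (-9*7 + 7)**2 = (-63 + 7)**2 = (-56)**2 = 3136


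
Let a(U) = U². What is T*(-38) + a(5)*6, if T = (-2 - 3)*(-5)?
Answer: -800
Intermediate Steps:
T = 25 (T = -5*(-5) = 25)
T*(-38) + a(5)*6 = 25*(-38) + 5²*6 = -950 + 25*6 = -950 + 150 = -800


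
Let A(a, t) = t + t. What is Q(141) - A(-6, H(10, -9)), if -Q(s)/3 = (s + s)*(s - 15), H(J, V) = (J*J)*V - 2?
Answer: -104792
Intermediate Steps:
H(J, V) = -2 + V*J**2 (H(J, V) = J**2*V - 2 = V*J**2 - 2 = -2 + V*J**2)
A(a, t) = 2*t
Q(s) = -6*s*(-15 + s) (Q(s) = -3*(s + s)*(s - 15) = -3*2*s*(-15 + s) = -6*s*(-15 + s))
Q(141) - A(-6, H(10, -9)) = 6*141*(15 - 1*141) - 2*(-2 - 9*10**2) = 6*141*(15 - 141) - 2*(-2 - 9*100) = 6*141*(-126) - 2*(-2 - 900) = -106596 - 2*(-902) = -106596 - 1*(-1804) = -106596 + 1804 = -104792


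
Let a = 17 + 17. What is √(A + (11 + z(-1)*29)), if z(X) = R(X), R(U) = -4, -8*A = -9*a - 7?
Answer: I*√1054/4 ≈ 8.1163*I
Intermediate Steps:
a = 34
A = 313/8 (A = -(-9*34 - 7)/8 = -(-306 - 7)/8 = -⅛*(-313) = 313/8 ≈ 39.125)
z(X) = -4
√(A + (11 + z(-1)*29)) = √(313/8 + (11 - 4*29)) = √(313/8 + (11 - 116)) = √(313/8 - 105) = √(-527/8) = I*√1054/4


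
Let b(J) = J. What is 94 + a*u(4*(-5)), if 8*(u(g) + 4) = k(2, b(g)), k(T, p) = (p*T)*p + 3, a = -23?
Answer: -16981/8 ≈ -2122.6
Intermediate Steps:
k(T, p) = 3 + T*p² (k(T, p) = (T*p)*p + 3 = T*p² + 3 = 3 + T*p²)
u(g) = -29/8 + g²/4 (u(g) = -4 + (3 + 2*g²)/8 = -4 + (3/8 + g²/4) = -29/8 + g²/4)
94 + a*u(4*(-5)) = 94 - 23*(-29/8 + (4*(-5))²/4) = 94 - 23*(-29/8 + (¼)*(-20)²) = 94 - 23*(-29/8 + (¼)*400) = 94 - 23*(-29/8 + 100) = 94 - 23*771/8 = 94 - 17733/8 = -16981/8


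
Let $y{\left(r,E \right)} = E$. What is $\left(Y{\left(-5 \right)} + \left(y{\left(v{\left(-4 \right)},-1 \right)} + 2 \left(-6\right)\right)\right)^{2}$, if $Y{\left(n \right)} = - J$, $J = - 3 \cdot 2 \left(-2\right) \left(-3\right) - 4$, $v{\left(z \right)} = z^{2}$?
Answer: $729$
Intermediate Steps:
$J = -40$ ($J = - 3 \left(\left(-4\right) \left(-3\right)\right) - 4 = \left(-3\right) 12 - 4 = -36 - 4 = -40$)
$Y{\left(n \right)} = 40$ ($Y{\left(n \right)} = \left(-1\right) \left(-40\right) = 40$)
$\left(Y{\left(-5 \right)} + \left(y{\left(v{\left(-4 \right)},-1 \right)} + 2 \left(-6\right)\right)\right)^{2} = \left(40 + \left(-1 + 2 \left(-6\right)\right)\right)^{2} = \left(40 - 13\right)^{2} = 27^{2} = 729$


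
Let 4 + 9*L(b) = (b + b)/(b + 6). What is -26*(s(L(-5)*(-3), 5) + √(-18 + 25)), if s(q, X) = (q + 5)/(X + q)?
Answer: -26 - 26*√7 ≈ -94.790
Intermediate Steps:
L(b) = -4/9 + 2*b/(9*(6 + b)) (L(b) = -4/9 + ((b + b)/(b + 6))/9 = -4/9 + ((2*b)/(6 + b))/9 = -4/9 + (2*b/(6 + b))/9 = -4/9 + 2*b/(9*(6 + b)))
s(q, X) = (5 + q)/(X + q)
-26*(s(L(-5)*(-3), 5) + √(-18 + 25)) = -26*((5 + (2*(-12 - 1*(-5))/(9*(6 - 5)))*(-3))/(5 + (2*(-12 - 1*(-5))/(9*(6 - 5)))*(-3)) + √(-18 + 25)) = -26*((5 + ((2/9)*(-12 + 5)/1)*(-3))/(5 + ((2/9)*(-12 + 5)/1)*(-3)) + √7) = -26*((5 + ((2/9)*1*(-7))*(-3))/(5 + ((2/9)*1*(-7))*(-3)) + √7) = -26*((5 - 14/9*(-3))/(5 - 14/9*(-3)) + √7) = -26*((5 + 14/3)/(5 + 14/3) + √7) = -26*((29/3)/(29/3) + √7) = -26*((3/29)*(29/3) + √7) = -26*(1 + √7) = -26 - 26*√7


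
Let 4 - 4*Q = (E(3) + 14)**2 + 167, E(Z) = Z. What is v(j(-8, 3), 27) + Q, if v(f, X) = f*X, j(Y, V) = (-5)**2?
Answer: 562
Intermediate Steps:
j(Y, V) = 25
v(f, X) = X*f
Q = -113 (Q = 1 - ((3 + 14)**2 + 167)/4 = 1 - (17**2 + 167)/4 = 1 - (289 + 167)/4 = 1 - 1/4*456 = 1 - 114 = -113)
v(j(-8, 3), 27) + Q = 27*25 - 113 = 675 - 113 = 562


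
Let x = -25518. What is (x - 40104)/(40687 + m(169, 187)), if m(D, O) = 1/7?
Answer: -229677/142405 ≈ -1.6128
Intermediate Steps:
m(D, O) = ⅐
(x - 40104)/(40687 + m(169, 187)) = (-25518 - 40104)/(40687 + ⅐) = -65622/284810/7 = -65622*7/284810 = -229677/142405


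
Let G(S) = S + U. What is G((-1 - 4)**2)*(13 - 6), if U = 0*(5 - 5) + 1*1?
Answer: 182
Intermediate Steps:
U = 1 (U = 0*0 + 1 = 0 + 1 = 1)
G(S) = 1 + S (G(S) = S + 1 = 1 + S)
G((-1 - 4)**2)*(13 - 6) = (1 + (-1 - 4)**2)*(13 - 6) = (1 + (-5)**2)*7 = (1 + 25)*7 = 26*7 = 182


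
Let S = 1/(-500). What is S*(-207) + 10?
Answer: 5207/500 ≈ 10.414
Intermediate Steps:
S = -1/500 ≈ -0.0020000
S*(-207) + 10 = -1/500*(-207) + 10 = 207/500 + 10 = 5207/500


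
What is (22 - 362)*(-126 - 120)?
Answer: 83640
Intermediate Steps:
(22 - 362)*(-126 - 120) = -340*(-246) = 83640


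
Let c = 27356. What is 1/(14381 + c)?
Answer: 1/41737 ≈ 2.3960e-5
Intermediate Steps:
1/(14381 + c) = 1/(14381 + 27356) = 1/41737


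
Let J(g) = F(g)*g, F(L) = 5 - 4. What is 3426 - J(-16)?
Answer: 3442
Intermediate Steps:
F(L) = 1
J(g) = g (J(g) = 1*g = g)
3426 - J(-16) = 3426 - 1*(-16) = 3426 + 16 = 3442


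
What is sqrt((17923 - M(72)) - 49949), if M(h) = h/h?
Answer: I*sqrt(32027) ≈ 178.96*I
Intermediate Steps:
M(h) = 1
sqrt((17923 - M(72)) - 49949) = sqrt((17923 - 1*1) - 49949) = sqrt((17923 - 1) - 49949) = sqrt(17922 - 49949) = sqrt(-32027) = I*sqrt(32027)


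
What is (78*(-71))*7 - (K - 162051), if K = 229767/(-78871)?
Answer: 9723841002/78871 ≈ 1.2329e+5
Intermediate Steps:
K = -229767/78871 (K = 229767*(-1/78871) = -229767/78871 ≈ -2.9132)
(78*(-71))*7 - (K - 162051) = (78*(-71))*7 - (-229767/78871 - 162051) = -5538*7 - 1*(-12781354188/78871) = -38766 + 12781354188/78871 = 9723841002/78871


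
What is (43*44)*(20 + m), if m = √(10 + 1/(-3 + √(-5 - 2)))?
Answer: 37840 + 1892*√((29 - 10*I*√7)/(3 - I*√7)) ≈ 43767.0 - 49.936*I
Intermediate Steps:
m = √(10 + 1/(-3 + I*√7)) (m = √(10 + 1/(-3 + √(-7))) = √(10 + 1/(-3 + I*√7)) ≈ 3.1326 - 0.02639*I)
(43*44)*(20 + m) = (43*44)*(20 + √((29 - 10*I*√7)/(3 - I*√7))) = 1892*(20 + √((29 - 10*I*√7)/(3 - I*√7))) = 37840 + 1892*√((29 - 10*I*√7)/(3 - I*√7))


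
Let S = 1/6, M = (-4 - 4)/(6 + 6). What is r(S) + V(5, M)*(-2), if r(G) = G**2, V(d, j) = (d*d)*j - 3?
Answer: 1417/36 ≈ 39.361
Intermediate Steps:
M = -2/3 (M = -8/12 = -8*1/12 = -2/3 ≈ -0.66667)
S = 1/6 ≈ 0.16667
V(d, j) = -3 + j*d**2 (V(d, j) = d**2*j - 3 = j*d**2 - 3 = -3 + j*d**2)
r(S) + V(5, M)*(-2) = (1/6)**2 + (-3 - 2/3*5**2)*(-2) = 1/36 + (-3 - 2/3*25)*(-2) = 1/36 + (-3 - 50/3)*(-2) = 1/36 - 59/3*(-2) = 1/36 + 118/3 = 1417/36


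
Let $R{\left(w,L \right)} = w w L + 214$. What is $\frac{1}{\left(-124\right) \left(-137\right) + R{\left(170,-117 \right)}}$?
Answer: $- \frac{1}{3364098} \approx -2.9726 \cdot 10^{-7}$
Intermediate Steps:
$R{\left(w,L \right)} = 214 + L w^{2}$ ($R{\left(w,L \right)} = w^{2} L + 214 = L w^{2} + 214 = 214 + L w^{2}$)
$\frac{1}{\left(-124\right) \left(-137\right) + R{\left(170,-117 \right)}} = \frac{1}{\left(-124\right) \left(-137\right) + \left(214 - 117 \cdot 170^{2}\right)} = \frac{1}{16988 + \left(214 - 3381300\right)} = \frac{1}{16988 - 3381086} = \frac{1}{-3364098} = - \frac{1}{3364098}$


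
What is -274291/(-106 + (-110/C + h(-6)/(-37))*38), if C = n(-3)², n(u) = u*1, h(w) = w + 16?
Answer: 91338903/193378 ≈ 472.33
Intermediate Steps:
h(w) = 16 + w
n(u) = u
C = 9 (C = (-3)² = 9)
-274291/(-106 + (-110/C + h(-6)/(-37))*38) = -274291/(-106 + (-110/9 + (16 - 6)/(-37))*38) = -274291/(-106 + (-110*⅑ + 10*(-1/37))*38) = -274291/(-106 + (-110/9 - 10/37)*38) = -274291/(-106 - 4160/333*38) = -274291/(-106 - 158080/333) = -274291/(-193378/333) = -274291*(-333/193378) = 91338903/193378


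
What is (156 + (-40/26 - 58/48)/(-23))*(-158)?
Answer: -88504727/3588 ≈ -24667.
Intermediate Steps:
(156 + (-40/26 - 58/48)/(-23))*(-158) = (156 + (-40*1/26 - 58*1/48)*(-1/23))*(-158) = (156 + (-20/13 - 29/24)*(-1/23))*(-158) = (156 - 857/312*(-1/23))*(-158) = (156 + 857/7176)*(-158) = (1120313/7176)*(-158) = -88504727/3588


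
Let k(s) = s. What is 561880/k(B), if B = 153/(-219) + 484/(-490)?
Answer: -10049223800/30161 ≈ -3.3319e+5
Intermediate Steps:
B = -30161/17885 (B = 153*(-1/219) + 484*(-1/490) = -51/73 - 242/245 = -30161/17885 ≈ -1.6864)
561880/k(B) = 561880/(-30161/17885) = 561880*(-17885/30161) = -10049223800/30161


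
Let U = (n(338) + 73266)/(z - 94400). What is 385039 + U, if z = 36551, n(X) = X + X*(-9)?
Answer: 22274050549/57849 ≈ 3.8504e+5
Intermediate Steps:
n(X) = -8*X (n(X) = X - 9*X = -8*X)
U = -70562/57849 (U = (-8*338 + 73266)/(36551 - 94400) = (-2704 + 73266)/(-57849) = 70562*(-1/57849) = -70562/57849 ≈ -1.2198)
385039 + U = 385039 - 70562/57849 = 22274050549/57849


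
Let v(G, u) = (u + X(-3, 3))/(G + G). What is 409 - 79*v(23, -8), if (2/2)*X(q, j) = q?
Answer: 19683/46 ≈ 427.89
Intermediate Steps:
X(q, j) = q
v(G, u) = (-3 + u)/(2*G) (v(G, u) = (u - 3)/(G + G) = (-3 + u)/((2*G)) = (-3 + u)*(1/(2*G)) = (-3 + u)/(2*G))
409 - 79*v(23, -8) = 409 - 79*(-3 - 8)/(2*23) = 409 - 79*(-11)/(2*23) = 409 - 79*(-11/46) = 409 + 869/46 = 19683/46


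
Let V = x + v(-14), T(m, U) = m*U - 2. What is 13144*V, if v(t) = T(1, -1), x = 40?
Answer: 486328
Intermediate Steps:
T(m, U) = -2 + U*m (T(m, U) = U*m - 2 = -2 + U*m)
v(t) = -3 (v(t) = -2 - 1*1 = -2 - 1 = -3)
V = 37 (V = 40 - 3 = 37)
13144*V = 13144*37 = 486328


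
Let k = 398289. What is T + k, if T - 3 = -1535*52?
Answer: 318472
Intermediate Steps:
T = -79817 (T = 3 - 1535*52 = 3 - 79820 = -79817)
T + k = -79817 + 398289 = 318472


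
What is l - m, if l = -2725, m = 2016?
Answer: -4741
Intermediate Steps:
l - m = -2725 - 1*2016 = -2725 - 2016 = -4741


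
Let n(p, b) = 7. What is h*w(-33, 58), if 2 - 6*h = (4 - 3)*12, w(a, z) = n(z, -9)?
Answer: -35/3 ≈ -11.667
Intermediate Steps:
w(a, z) = 7
h = -5/3 (h = ⅓ - (4 - 3)*12/6 = ⅓ - 12/6 = ⅓ - ⅙*12 = ⅓ - 2 = -5/3 ≈ -1.6667)
h*w(-33, 58) = -5/3*7 = -35/3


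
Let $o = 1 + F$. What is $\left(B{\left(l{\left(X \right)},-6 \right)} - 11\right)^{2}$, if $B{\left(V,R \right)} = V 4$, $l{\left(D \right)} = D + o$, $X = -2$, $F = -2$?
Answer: $529$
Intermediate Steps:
$o = -1$ ($o = 1 - 2 = -1$)
$l{\left(D \right)} = -1 + D$ ($l{\left(D \right)} = D - 1 = -1 + D$)
$B{\left(V,R \right)} = 4 V$
$\left(B{\left(l{\left(X \right)},-6 \right)} - 11\right)^{2} = \left(4 \left(-1 - 2\right) - 11\right)^{2} = \left(4 \left(-3\right) - 11\right)^{2} = \left(-12 - 11\right)^{2} = \left(-23\right)^{2} = 529$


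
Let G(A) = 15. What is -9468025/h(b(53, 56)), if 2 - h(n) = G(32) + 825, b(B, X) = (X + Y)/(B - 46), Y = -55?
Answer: 9468025/838 ≈ 11298.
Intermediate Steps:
b(B, X) = (-55 + X)/(-46 + B) (b(B, X) = (X - 55)/(B - 46) = (-55 + X)/(-46 + B))
h(n) = -838 (h(n) = 2 - (15 + 825) = 2 - 1*840 = 2 - 840 = -838)
-9468025/h(b(53, 56)) = -9468025/(-838) = -9468025*(-1/838) = 9468025/838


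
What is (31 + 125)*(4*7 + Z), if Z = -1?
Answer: 4212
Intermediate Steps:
(31 + 125)*(4*7 + Z) = (31 + 125)*(4*7 - 1) = 156*(28 - 1) = 156*27 = 4212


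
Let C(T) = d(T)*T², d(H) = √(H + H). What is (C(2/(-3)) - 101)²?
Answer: 2478779/243 - 1616*I*√3/27 ≈ 10201.0 - 103.67*I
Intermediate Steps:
d(H) = √2*√H (d(H) = √(2*H) = √2*√H)
C(T) = √2*T^(5/2) (C(T) = (√2*√T)*T² = √2*T^(5/2))
(C(2/(-3)) - 101)² = (√2*(2/(-3))^(5/2) - 101)² = (√2*(2*(-⅓))^(5/2) - 101)² = (√2*(-⅔)^(5/2) - 101)² = (√2*(4*I*√6/27) - 101)² = (8*I*√3/27 - 101)² = (-101 + 8*I*√3/27)²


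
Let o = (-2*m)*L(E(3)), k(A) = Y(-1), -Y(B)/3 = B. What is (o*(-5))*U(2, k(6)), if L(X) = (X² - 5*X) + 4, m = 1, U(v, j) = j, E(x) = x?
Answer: -60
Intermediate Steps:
Y(B) = -3*B
k(A) = 3 (k(A) = -3*(-1) = 3)
L(X) = 4 + X² - 5*X
o = 4 (o = (-2*1)*(4 + 3² - 5*3) = -2*(4 + 9 - 15) = -2*(-2) = 4)
(o*(-5))*U(2, k(6)) = (4*(-5))*3 = -20*3 = -60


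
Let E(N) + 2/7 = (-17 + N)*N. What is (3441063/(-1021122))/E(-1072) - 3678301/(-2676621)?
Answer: 1136791508235963101/827220614907448324 ≈ 1.3742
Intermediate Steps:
E(N) = -2/7 + N*(-17 + N) (E(N) = -2/7 + (-17 + N)*N = -2/7 + N*(-17 + N))
(3441063/(-1021122))/E(-1072) - 3678301/(-2676621) = (3441063/(-1021122))/(-2/7 + (-1072)² - 17*(-1072)) - 3678301/(-2676621) = (3441063*(-1/1021122))/(-2/7 + 1149184 + 18224) - 3678301*(-1/2676621) = -1147021/(340374*8171854/7) + 3678301/2676621 = -1147021/340374*7/8171854 + 3678301/2676621 = -8029147/2781486633396 + 3678301/2676621 = 1136791508235963101/827220614907448324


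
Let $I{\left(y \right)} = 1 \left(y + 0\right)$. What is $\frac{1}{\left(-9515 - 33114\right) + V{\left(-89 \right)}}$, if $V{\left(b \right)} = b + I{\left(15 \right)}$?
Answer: $- \frac{1}{42703} \approx -2.3418 \cdot 10^{-5}$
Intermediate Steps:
$I{\left(y \right)} = y$ ($I{\left(y \right)} = 1 y = y$)
$V{\left(b \right)} = 15 + b$ ($V{\left(b \right)} = b + 15 = 15 + b$)
$\frac{1}{\left(-9515 - 33114\right) + V{\left(-89 \right)}} = \frac{1}{\left(-9515 - 33114\right) + \left(15 - 89\right)} = \frac{1}{\left(-9515 - 33114\right) - 74} = \frac{1}{-42629 - 74} = \frac{1}{-42703} = - \frac{1}{42703}$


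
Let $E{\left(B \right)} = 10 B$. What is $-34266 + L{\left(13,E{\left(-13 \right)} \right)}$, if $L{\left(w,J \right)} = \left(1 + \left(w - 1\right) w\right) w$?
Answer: $-32225$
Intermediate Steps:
$L{\left(w,J \right)} = w \left(1 + w \left(-1 + w\right)\right)$ ($L{\left(w,J \right)} = \left(1 + \left(-1 + w\right) w\right) w = \left(1 + w \left(-1 + w\right)\right) w = w \left(1 + w \left(-1 + w\right)\right)$)
$-34266 + L{\left(13,E{\left(-13 \right)} \right)} = -34266 + 13 \left(1 + 13^{2} - 13\right) = -34266 + 13 \left(1 + 169 - 13\right) = -34266 + 13 \cdot 157 = -34266 + 2041 = -32225$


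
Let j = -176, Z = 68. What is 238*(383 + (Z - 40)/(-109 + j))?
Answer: 25972226/285 ≈ 91131.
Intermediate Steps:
238*(383 + (Z - 40)/(-109 + j)) = 238*(383 + (68 - 40)/(-109 - 176)) = 238*(383 + 28/(-285)) = 238*(383 + 28*(-1/285)) = 238*(383 - 28/285) = 238*(109127/285) = 25972226/285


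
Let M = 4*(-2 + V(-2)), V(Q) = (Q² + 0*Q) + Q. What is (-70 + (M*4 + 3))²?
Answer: 4489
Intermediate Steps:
V(Q) = Q + Q² (V(Q) = (Q² + 0) + Q = Q² + Q = Q + Q²)
M = 0 (M = 4*(-2 - 2*(1 - 2)) = 4*(-2 - 2*(-1)) = 4*(-2 + 2) = 4*0 = 0)
(-70 + (M*4 + 3))² = (-70 + (0*4 + 3))² = (-70 + (0 + 3))² = (-70 + 3)² = (-67)² = 4489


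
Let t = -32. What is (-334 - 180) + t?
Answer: -546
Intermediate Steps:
(-334 - 180) + t = (-334 - 180) - 32 = -514 - 32 = -546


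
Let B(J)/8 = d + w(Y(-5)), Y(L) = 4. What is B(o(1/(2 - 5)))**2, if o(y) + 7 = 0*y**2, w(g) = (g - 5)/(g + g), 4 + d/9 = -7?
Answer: 628849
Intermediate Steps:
d = -99 (d = -36 + 9*(-7) = -36 - 63 = -99)
w(g) = (-5 + g)/(2*g) (w(g) = (-5 + g)/((2*g)) = (-5 + g)*(1/(2*g)) = (-5 + g)/(2*g))
o(y) = -7 (o(y) = -7 + 0*y**2 = -7 + 0 = -7)
B(J) = -793 (B(J) = 8*(-99 + (1/2)*(-5 + 4)/4) = 8*(-99 + (1/2)*(1/4)*(-1)) = 8*(-99 - 1/8) = 8*(-793/8) = -793)
B(o(1/(2 - 5)))**2 = (-793)**2 = 628849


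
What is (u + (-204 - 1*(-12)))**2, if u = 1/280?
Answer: 2890030081/78400 ≈ 36863.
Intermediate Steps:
u = 1/280 ≈ 0.0035714
(u + (-204 - 1*(-12)))**2 = (1/280 + (-204 - 1*(-12)))**2 = (1/280 + (-204 + 12))**2 = (1/280 - 192)**2 = (-53759/280)**2 = 2890030081/78400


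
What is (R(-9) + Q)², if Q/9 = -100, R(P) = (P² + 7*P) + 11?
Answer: 758641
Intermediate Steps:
R(P) = 11 + P² + 7*P
Q = -900 (Q = 9*(-100) = -900)
(R(-9) + Q)² = ((11 + (-9)² + 7*(-9)) - 900)² = ((11 + 81 - 63) - 900)² = (29 - 900)² = (-871)² = 758641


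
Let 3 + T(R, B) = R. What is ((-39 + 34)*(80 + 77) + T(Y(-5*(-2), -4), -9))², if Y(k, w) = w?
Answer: 627264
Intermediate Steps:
T(R, B) = -3 + R
((-39 + 34)*(80 + 77) + T(Y(-5*(-2), -4), -9))² = ((-39 + 34)*(80 + 77) + (-3 - 4))² = (-5*157 - 7)² = (-785 - 7)² = (-792)² = 627264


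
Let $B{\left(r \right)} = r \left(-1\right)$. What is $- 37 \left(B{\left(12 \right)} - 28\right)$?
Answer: $1480$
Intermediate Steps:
$B{\left(r \right)} = - r$
$- 37 \left(B{\left(12 \right)} - 28\right) = - 37 \left(\left(-1\right) 12 - 28\right) = - 37 \left(-12 - 28\right) = \left(-37\right) \left(-40\right) = 1480$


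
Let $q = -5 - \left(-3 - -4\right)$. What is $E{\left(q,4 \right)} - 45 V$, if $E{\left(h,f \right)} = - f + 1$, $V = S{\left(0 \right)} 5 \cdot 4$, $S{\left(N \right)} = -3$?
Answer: $2697$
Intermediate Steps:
$V = -60$ ($V = \left(-3\right) 5 \cdot 4 = \left(-15\right) 4 = -60$)
$q = -6$ ($q = -5 - \left(-3 + 4\right) = -5 - 1 = -6$)
$E{\left(h,f \right)} = 1 - f$
$E{\left(q,4 \right)} - 45 V = \left(1 - 4\right) - -2700 = \left(1 - 4\right) + 2700 = -3 + 2700 = 2697$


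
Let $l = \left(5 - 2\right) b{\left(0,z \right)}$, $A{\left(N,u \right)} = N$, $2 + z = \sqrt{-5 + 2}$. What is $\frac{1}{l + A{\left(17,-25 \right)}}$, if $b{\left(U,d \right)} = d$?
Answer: $\frac{11}{148} - \frac{3 i \sqrt{3}}{148} \approx 0.074324 - 0.035109 i$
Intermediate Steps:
$z = -2 + i \sqrt{3}$ ($z = -2 + \sqrt{-5 + 2} = -2 + \sqrt{-3} = -2 + i \sqrt{3} \approx -2.0 + 1.732 i$)
$l = -6 + 3 i \sqrt{3}$ ($l = \left(5 - 2\right) \left(-2 + i \sqrt{3}\right) = 3 \left(-2 + i \sqrt{3}\right) = -6 + 3 i \sqrt{3} \approx -6.0 + 5.1962 i$)
$\frac{1}{l + A{\left(17,-25 \right)}} = \frac{1}{\left(-6 + 3 i \sqrt{3}\right) + 17} = \frac{1}{11 + 3 i \sqrt{3}}$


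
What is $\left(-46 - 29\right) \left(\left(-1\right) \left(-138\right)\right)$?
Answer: $-10350$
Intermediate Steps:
$\left(-46 - 29\right) \left(\left(-1\right) \left(-138\right)\right) = \left(-75\right) 138 = -10350$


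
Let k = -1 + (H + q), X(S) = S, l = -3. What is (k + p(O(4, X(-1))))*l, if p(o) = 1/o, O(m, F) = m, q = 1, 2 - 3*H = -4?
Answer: -27/4 ≈ -6.7500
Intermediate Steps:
H = 2 (H = ⅔ - ⅓*(-4) = ⅔ + 4/3 = 2)
k = 2 (k = -1 + (2 + 1) = -1 + 3 = 2)
(k + p(O(4, X(-1))))*l = (2 + 1/4)*(-3) = (2 + ¼)*(-3) = (9/4)*(-3) = -27/4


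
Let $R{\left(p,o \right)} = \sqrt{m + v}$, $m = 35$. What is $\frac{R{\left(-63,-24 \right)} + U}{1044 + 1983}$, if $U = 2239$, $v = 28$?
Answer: $\frac{2239}{3027} + \frac{\sqrt{7}}{1009} \approx 0.7423$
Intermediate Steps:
$R{\left(p,o \right)} = 3 \sqrt{7}$ ($R{\left(p,o \right)} = \sqrt{35 + 28} = \sqrt{63} = 3 \sqrt{7}$)
$\frac{R{\left(-63,-24 \right)} + U}{1044 + 1983} = \frac{3 \sqrt{7} + 2239}{1044 + 1983} = \frac{2239 + 3 \sqrt{7}}{3027} = \left(2239 + 3 \sqrt{7}\right) \frac{1}{3027} = \frac{2239}{3027} + \frac{\sqrt{7}}{1009}$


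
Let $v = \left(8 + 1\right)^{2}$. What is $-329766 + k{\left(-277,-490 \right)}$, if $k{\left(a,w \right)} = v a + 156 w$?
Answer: $-428643$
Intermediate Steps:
$v = 81$ ($v = 9^{2} = 81$)
$k{\left(a,w \right)} = 81 a + 156 w$
$-329766 + k{\left(-277,-490 \right)} = -329766 + \left(81 \left(-277\right) + 156 \left(-490\right)\right) = -329766 - 98877 = -428643$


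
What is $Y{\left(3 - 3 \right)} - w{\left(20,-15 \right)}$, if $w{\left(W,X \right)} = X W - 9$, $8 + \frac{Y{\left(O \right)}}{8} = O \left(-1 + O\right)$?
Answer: $245$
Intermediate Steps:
$Y{\left(O \right)} = -64 + 8 O \left(-1 + O\right)$
$w{\left(W,X \right)} = -9 + W X$ ($w{\left(W,X \right)} = W X - 9 = -9 + W X$)
$Y{\left(3 - 3 \right)} - w{\left(20,-15 \right)} = \left(-64 - 8 \left(3 - 3\right) + 8 \left(3 - 3\right)^{2}\right) - \left(-9 + 20 \left(-15\right)\right) = \left(-64 - 0 + 8 \cdot 0^{2}\right) - \left(-9 - 300\right) = \left(-64 + 0 + 8 \cdot 0\right) - -309 = \left(-64 + 0 + 0\right) + 309 = -64 + 309 = 245$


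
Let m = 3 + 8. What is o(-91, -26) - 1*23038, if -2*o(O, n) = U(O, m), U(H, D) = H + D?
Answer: -22998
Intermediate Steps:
m = 11
U(H, D) = D + H
o(O, n) = -11/2 - O/2 (o(O, n) = -(11 + O)/2 = -11/2 - O/2)
o(-91, -26) - 1*23038 = (-11/2 - ½*(-91)) - 1*23038 = (-11/2 + 91/2) - 23038 = 40 - 23038 = -22998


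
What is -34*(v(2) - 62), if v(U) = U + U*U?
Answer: 1904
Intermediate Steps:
v(U) = U + U²
-34*(v(2) - 62) = -34*(2*(1 + 2) - 62) = -34*(2*3 - 62) = -34*(6 - 62) = -34*(-56) = 1904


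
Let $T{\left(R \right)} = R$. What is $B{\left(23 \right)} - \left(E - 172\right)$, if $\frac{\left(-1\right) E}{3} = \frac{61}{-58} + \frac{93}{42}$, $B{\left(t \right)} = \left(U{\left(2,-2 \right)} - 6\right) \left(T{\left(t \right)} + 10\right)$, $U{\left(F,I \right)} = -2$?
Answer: $- \frac{17968}{203} \approx -88.512$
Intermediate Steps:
$B{\left(t \right)} = -80 - 8 t$ ($B{\left(t \right)} = \left(-2 - 6\right) \left(t + 10\right) = - 8 \left(10 + t\right) = -80 - 8 t$)
$E = - \frac{708}{203}$ ($E = - 3 \left(\frac{61}{-58} + \frac{93}{42}\right) = - 3 \left(61 \left(- \frac{1}{58}\right) + 93 \cdot \frac{1}{42}\right) = - 3 \left(- \frac{61}{58} + \frac{31}{14}\right) = \left(-3\right) \frac{236}{203} = - \frac{708}{203} \approx -3.4877$)
$B{\left(23 \right)} - \left(E - 172\right) = \left(-80 - 184\right) - \left(- \frac{708}{203} - 172\right) = -264 - - \frac{35624}{203} = -264 + \frac{35624}{203} = - \frac{17968}{203}$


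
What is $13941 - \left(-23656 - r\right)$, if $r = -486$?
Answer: $37111$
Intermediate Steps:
$13941 - \left(-23656 - r\right) = 13941 - \left(-23656 - -486\right) = 13941 - \left(-23656 + 486\right) = 13941 - -23170 = 13941 + 23170 = 37111$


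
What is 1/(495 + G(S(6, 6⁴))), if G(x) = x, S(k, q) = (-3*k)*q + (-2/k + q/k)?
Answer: -3/67852 ≈ -4.4214e-5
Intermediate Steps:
S(k, q) = -2/k + q/k - 3*k*q (S(k, q) = -3*k*q + (-2/k + q/k) = -2/k + q/k - 3*k*q)
1/(495 + G(S(6, 6⁴))) = 1/(495 + (-2 + 6⁴ - 3*6⁴*6²)/6) = 1/(495 + (-2 + 1296 - 3*1296*36)/6) = 1/(495 + (-2 + 1296 - 139968)/6) = 1/(495 + (⅙)*(-138674)) = 1/(495 - 69337/3) = 1/(-67852/3) = -3/67852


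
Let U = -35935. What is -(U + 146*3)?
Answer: 35497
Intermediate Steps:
-(U + 146*3) = -(-35935 + 146*3) = -(-35935 + 438) = -1*(-35497) = 35497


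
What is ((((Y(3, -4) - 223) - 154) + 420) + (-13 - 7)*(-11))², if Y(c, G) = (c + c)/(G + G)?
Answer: 1100401/16 ≈ 68775.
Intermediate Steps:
Y(c, G) = c/G (Y(c, G) = (2*c)/((2*G)) = (2*c)*(1/(2*G)) = c/G)
((((Y(3, -4) - 223) - 154) + 420) + (-13 - 7)*(-11))² = ((((3/(-4) - 223) - 154) + 420) + (-13 - 7)*(-11))² = ((((3*(-¼) - 223) - 154) + 420) - 20*(-11))² = ((((-¾ - 223) - 154) + 420) + 220)² = (((-895/4 - 154) + 420) + 220)² = ((-1511/4 + 420) + 220)² = (169/4 + 220)² = (1049/4)² = 1100401/16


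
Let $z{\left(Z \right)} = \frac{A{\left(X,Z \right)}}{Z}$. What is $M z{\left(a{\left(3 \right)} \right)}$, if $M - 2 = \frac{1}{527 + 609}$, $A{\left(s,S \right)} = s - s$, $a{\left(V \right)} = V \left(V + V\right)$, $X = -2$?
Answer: $0$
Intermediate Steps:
$a{\left(V \right)} = 2 V^{2}$ ($a{\left(V \right)} = V 2 V = 2 V^{2}$)
$A{\left(s,S \right)} = 0$
$M = \frac{2273}{1136}$ ($M = 2 + \frac{1}{527 + 609} = 2 + \frac{1}{1136} = \frac{2273}{1136} \approx 2.0009$)
$z{\left(Z \right)} = 0$ ($z{\left(Z \right)} = \frac{0}{Z} = 0$)
$M z{\left(a{\left(3 \right)} \right)} = \frac{2273}{1136} \cdot 0 = 0$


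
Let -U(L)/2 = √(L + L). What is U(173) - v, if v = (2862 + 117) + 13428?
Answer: -16407 - 2*√346 ≈ -16444.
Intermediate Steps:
U(L) = -2*√2*√L (U(L) = -2*√(L + L) = -2*√2*√L)
v = 16407 (v = 2979 + 13428 = 16407)
U(173) - v = -2*√2*√173 - 1*16407 = -2*√346 - 16407 = -16407 - 2*√346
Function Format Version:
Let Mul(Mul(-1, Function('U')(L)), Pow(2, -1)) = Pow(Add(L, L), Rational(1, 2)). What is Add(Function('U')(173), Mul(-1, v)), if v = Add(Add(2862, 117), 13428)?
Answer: Add(-16407, Mul(-2, Pow(346, Rational(1, 2)))) ≈ -16444.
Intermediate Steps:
Function('U')(L) = Mul(-2, Pow(2, Rational(1, 2)), Pow(L, Rational(1, 2))) (Function('U')(L) = Mul(-2, Pow(Add(L, L), Rational(1, 2))) = Mul(-2, Pow(Mul(2, L), Rational(1, 2))) = Mul(-2, Mul(Pow(2, Rational(1, 2)), Pow(L, Rational(1, 2)))) = Mul(-2, Pow(2, Rational(1, 2)), Pow(L, Rational(1, 2))))
v = 16407 (v = Add(2979, 13428) = 16407)
Add(Function('U')(173), Mul(-1, v)) = Add(Mul(-2, Pow(2, Rational(1, 2)), Pow(173, Rational(1, 2))), Mul(-1, 16407)) = Add(Mul(-2, Pow(346, Rational(1, 2))), -16407) = Add(-16407, Mul(-2, Pow(346, Rational(1, 2))))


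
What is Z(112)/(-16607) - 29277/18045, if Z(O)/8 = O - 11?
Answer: -55642611/33297035 ≈ -1.6711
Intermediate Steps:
Z(O) = -88 + 8*O (Z(O) = 8*(O - 11) = 8*(-11 + O) = -88 + 8*O)
Z(112)/(-16607) - 29277/18045 = (-88 + 8*112)/(-16607) - 29277/18045 = (-88 + 896)*(-1/16607) - 29277*1/18045 = 808*(-1/16607) - 3253/2005 = -808/16607 - 3253/2005 = -55642611/33297035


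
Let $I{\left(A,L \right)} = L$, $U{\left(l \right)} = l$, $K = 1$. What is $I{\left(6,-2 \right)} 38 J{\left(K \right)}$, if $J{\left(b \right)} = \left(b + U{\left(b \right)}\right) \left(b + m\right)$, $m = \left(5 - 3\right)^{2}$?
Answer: $-760$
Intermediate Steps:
$m = 4$ ($m = 2^{2} = 4$)
$J{\left(b \right)} = 2 b \left(4 + b\right)$ ($J{\left(b \right)} = \left(b + b\right) \left(b + 4\right) = 2 b \left(4 + b\right)$)
$I{\left(6,-2 \right)} 38 J{\left(K \right)} = \left(-2\right) 38 \cdot 2 \cdot 1 \left(4 + 1\right) = - 76 \cdot 2 \cdot 1 \cdot 5 = \left(-76\right) 10 = -760$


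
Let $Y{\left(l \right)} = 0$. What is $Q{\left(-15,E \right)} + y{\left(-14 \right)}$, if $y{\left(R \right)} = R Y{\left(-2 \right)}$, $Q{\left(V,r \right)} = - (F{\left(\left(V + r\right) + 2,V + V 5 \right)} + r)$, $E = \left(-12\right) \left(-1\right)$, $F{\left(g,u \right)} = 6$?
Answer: $-18$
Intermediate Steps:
$E = 12$
$Q{\left(V,r \right)} = -6 - r$ ($Q{\left(V,r \right)} = - (6 + r) = -6 - r$)
$y{\left(R \right)} = 0$ ($y{\left(R \right)} = R 0 = 0$)
$Q{\left(-15,E \right)} + y{\left(-14 \right)} = \left(-6 - 12\right) + 0 = -18 + 0 = -18$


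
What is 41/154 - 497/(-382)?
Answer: 23050/14707 ≈ 1.5673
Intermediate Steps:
41/154 - 497/(-382) = 41*(1/154) - 497*(-1/382) = 41/154 + 497/382 = 23050/14707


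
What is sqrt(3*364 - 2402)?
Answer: I*sqrt(1310) ≈ 36.194*I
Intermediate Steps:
sqrt(3*364 - 2402) = sqrt(1092 - 2402) = sqrt(-1310) = I*sqrt(1310)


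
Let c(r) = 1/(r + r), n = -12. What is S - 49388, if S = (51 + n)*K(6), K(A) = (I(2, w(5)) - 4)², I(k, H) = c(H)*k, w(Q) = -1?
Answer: -48413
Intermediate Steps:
c(r) = 1/(2*r)
I(k, H) = k/(2*H) (I(k, H) = (1/(2*H))*k = k/(2*H))
K(A) = 25 (K(A) = ((½)*2/(-1) - 4)² = ((½)*2*(-1) - 4)² = (-1 - 4)² = (-5)² = 25)
S = 975 (S = (51 - 12)*25 = 39*25 = 975)
S - 49388 = 975 - 49388 = -48413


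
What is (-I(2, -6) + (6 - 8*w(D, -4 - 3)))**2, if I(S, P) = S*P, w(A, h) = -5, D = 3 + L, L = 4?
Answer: 3364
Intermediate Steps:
D = 7 (D = 3 + 4 = 7)
I(S, P) = P*S
(-I(2, -6) + (6 - 8*w(D, -4 - 3)))**2 = (-(-6)*2 + (6 - 8*(-5)))**2 = (-1*(-12) + (6 + 40))**2 = (12 + 46)**2 = 58**2 = 3364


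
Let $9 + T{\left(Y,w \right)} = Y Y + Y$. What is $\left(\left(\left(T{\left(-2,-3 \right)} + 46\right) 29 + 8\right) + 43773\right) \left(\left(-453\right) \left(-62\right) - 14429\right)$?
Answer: $613363184$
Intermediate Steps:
$T{\left(Y,w \right)} = -9 + Y + Y^{2}$ ($T{\left(Y,w \right)} = -9 + \left(Y Y + Y\right) = -9 + \left(Y^{2} + Y\right) = -9 + \left(Y + Y^{2}\right) = -9 + Y + Y^{2}$)
$\left(\left(\left(T{\left(-2,-3 \right)} + 46\right) 29 + 8\right) + 43773\right) \left(\left(-453\right) \left(-62\right) - 14429\right) = \left(\left(\left(\left(-9 - 2 + \left(-2\right)^{2}\right) + 46\right) 29 + 8\right) + 43773\right) \left(\left(-453\right) \left(-62\right) - 14429\right) = \left(\left(\left(\left(-9 - 2 + 4\right) + 46\right) 29 + 8\right) + 43773\right) \left(28086 - 14429\right) = \left(\left(\left(-7 + 46\right) 29 + 8\right) + 43773\right) 13657 = \left(\left(39 \cdot 29 + 8\right) + 43773\right) 13657 = \left(\left(1131 + 8\right) + 43773\right) 13657 = \left(1139 + 43773\right) 13657 = 44912 \cdot 13657 = 613363184$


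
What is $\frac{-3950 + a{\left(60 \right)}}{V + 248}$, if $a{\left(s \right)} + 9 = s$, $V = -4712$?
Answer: $\frac{3899}{4464} \approx 0.87343$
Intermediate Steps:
$a{\left(s \right)} = -9 + s$
$\frac{-3950 + a{\left(60 \right)}}{V + 248} = \frac{-3950 + \left(-9 + 60\right)}{-4712 + 248} = \frac{-3950 + 51}{-4464} = \left(-3899\right) \left(- \frac{1}{4464}\right) = \frac{3899}{4464}$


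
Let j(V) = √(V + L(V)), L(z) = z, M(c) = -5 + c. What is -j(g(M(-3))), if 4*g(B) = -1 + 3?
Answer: -1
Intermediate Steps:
g(B) = ½ (g(B) = (-1 + 3)/4 = (¼)*2 = ½)
j(V) = √2*√V (j(V) = √(V + V) = √(2*V) = √2*√V)
-j(g(M(-3))) = -√2*√(½) = -√2*√2/2 = -1*1 = -1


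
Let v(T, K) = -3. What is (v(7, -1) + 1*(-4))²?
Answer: 49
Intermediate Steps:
(v(7, -1) + 1*(-4))² = (-3 + 1*(-4))² = (-3 - 4)² = (-7)² = 49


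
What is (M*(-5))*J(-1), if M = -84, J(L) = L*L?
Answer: 420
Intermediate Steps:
J(L) = L²
(M*(-5))*J(-1) = -84*(-5)*(-1)² = 420*1 = 420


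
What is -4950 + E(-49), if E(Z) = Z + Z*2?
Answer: -5097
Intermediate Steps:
E(Z) = 3*Z (E(Z) = Z + 2*Z = 3*Z)
-4950 + E(-49) = -4950 + 3*(-49) = -4950 - 147 = -5097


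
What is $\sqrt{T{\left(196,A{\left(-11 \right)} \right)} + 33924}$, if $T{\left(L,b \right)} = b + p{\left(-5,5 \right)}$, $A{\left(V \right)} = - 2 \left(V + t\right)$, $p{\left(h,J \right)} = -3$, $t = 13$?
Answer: $\sqrt{33917} \approx 184.17$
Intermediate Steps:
$A{\left(V \right)} = -26 - 2 V$ ($A{\left(V \right)} = - 2 \left(V + 13\right) = - 2 \left(13 + V\right) = -26 - 2 V$)
$T{\left(L,b \right)} = -3 + b$ ($T{\left(L,b \right)} = b - 3 = -3 + b$)
$\sqrt{T{\left(196,A{\left(-11 \right)} \right)} + 33924} = \sqrt{\left(-3 - 4\right) + 33924} = \sqrt{-7 + 33924} = \sqrt{33917}$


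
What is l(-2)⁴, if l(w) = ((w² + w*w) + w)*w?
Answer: 20736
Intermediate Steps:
l(w) = w*(w + 2*w²) (l(w) = ((w² + w²) + w)*w = (2*w² + w)*w = (w + 2*w²)*w = w*(w + 2*w²))
l(-2)⁴ = ((-2)²*(1 + 2*(-2)))⁴ = (4*(1 - 4))⁴ = (4*(-3))⁴ = (-12)⁴ = 20736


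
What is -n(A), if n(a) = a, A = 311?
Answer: -311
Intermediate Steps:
-n(A) = -1*311 = -311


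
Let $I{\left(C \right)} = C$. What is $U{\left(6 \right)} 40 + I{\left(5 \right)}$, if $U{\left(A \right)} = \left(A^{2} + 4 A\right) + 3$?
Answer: $2525$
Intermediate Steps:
$U{\left(A \right)} = 3 + A^{2} + 4 A$
$U{\left(6 \right)} 40 + I{\left(5 \right)} = \left(3 + 6^{2} + 4 \cdot 6\right) 40 + 5 = \left(3 + 36 + 24\right) 40 + 5 = 63 \cdot 40 + 5 = 2520 + 5 = 2525$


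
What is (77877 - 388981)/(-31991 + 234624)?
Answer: -311104/202633 ≈ -1.5353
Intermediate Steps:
(77877 - 388981)/(-31991 + 234624) = -311104/202633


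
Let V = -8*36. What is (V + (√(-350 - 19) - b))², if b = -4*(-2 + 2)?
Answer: 82575 - 1728*I*√41 ≈ 82575.0 - 11065.0*I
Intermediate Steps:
V = -288
b = 0 (b = -4*0 = 0)
(V + (√(-350 - 19) - b))² = (-288 + (√(-350 - 19) - 1*0))² = (-288 + (√(-369) + 0))² = (-288 + (3*I*√41 + 0))² = (-288 + 3*I*√41)²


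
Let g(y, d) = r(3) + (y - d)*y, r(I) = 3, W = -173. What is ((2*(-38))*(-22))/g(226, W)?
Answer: 1672/90177 ≈ 0.018541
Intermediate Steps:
g(y, d) = 3 + y*(y - d) (g(y, d) = 3 + (y - d)*y = 3 + y*(y - d))
((2*(-38))*(-22))/g(226, W) = ((2*(-38))*(-22))/(3 + 226² - 1*(-173)*226) = (-76*(-22))/(3 + 51076 + 39098) = 1672/90177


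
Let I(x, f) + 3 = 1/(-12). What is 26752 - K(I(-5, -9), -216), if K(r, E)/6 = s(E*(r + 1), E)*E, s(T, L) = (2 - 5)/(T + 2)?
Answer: 3022004/113 ≈ 26743.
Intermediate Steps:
s(T, L) = -3/(2 + T)
I(x, f) = -37/12 (I(x, f) = -3 + 1/(-12) = -3 - 1/12 = -37/12)
K(r, E) = -18*E/(2 + E*(1 + r)) (K(r, E) = 6*((-3/(2 + E*(r + 1)))*E) = 6*((-3/(2 + E*(1 + r)))*E) = 6*(-3*E/(2 + E*(1 + r))) = -18*E/(2 + E*(1 + r)))
26752 - K(I(-5, -9), -216) = 26752 - (-18)*(-216)/(2 - 216*(1 - 37/12)) = 26752 - (-18)*(-216)/(2 - 216*(-25/12)) = 26752 - (-18)*(-216)/(2 + 450) = 26752 - (-18)*(-216)/452 = 26752 - 1*972/113 = 26752 - 972/113 = 3022004/113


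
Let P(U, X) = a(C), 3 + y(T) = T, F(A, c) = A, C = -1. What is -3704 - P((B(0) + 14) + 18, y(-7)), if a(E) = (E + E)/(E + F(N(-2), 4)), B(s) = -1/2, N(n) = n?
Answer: -11114/3 ≈ -3704.7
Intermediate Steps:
B(s) = -½ (B(s) = -1*½ = -½)
y(T) = -3 + T
a(E) = 2*E/(-2 + E) (a(E) = (E + E)/(E - 2) = (2*E)/(-2 + E) = 2*E/(-2 + E))
P(U, X) = ⅔ (P(U, X) = 2*(-1)/(-2 - 1) = 2*(-1)/(-3) = 2*(-1)*(-⅓) = ⅔)
-3704 - P((B(0) + 14) + 18, y(-7)) = -3704 - 1*⅔ = -3704 - ⅔ = -11114/3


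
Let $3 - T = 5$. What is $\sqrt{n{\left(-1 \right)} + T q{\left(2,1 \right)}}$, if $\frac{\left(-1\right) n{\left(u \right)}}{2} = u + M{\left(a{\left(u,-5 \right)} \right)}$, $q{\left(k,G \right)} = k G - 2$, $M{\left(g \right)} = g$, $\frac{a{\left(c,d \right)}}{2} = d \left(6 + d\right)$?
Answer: $\sqrt{22} \approx 4.6904$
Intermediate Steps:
$a{\left(c,d \right)} = 2 d \left(6 + d\right)$
$T = -2$ ($T = 3 - 5 = -2$)
$q{\left(k,G \right)} = -2 + G k$ ($q{\left(k,G \right)} = G k - 2 = -2 + G k$)
$n{\left(u \right)} = 20 - 2 u$ ($n{\left(u \right)} = - 2 \left(u + 2 \left(-5\right) \left(6 - 5\right)\right) = - 2 \left(u + 2 \left(-5\right) 1\right) = - 2 \left(u - 10\right) = - 2 \left(-10 + u\right) = 20 - 2 u$)
$\sqrt{n{\left(-1 \right)} + T q{\left(2,1 \right)}} = \sqrt{\left(20 - -2\right) - 2 \left(-2 + 1 \cdot 2\right)} = \sqrt{\left(20 + 2\right) - 2 \left(-2 + 2\right)} = \sqrt{22 - 0} = \sqrt{22 + 0} = \sqrt{22}$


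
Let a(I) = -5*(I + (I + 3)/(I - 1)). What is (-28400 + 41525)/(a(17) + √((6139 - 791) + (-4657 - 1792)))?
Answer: -19162500/150841 - 210000*I*√1101/150841 ≈ -127.04 - 46.195*I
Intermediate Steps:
a(I) = -5*I - 5*(3 + I)/(-1 + I) (a(I) = -5*(I + (3 + I)/(-1 + I)) = -5*I - 5*(3 + I)/(-1 + I))
(-28400 + 41525)/(a(17) + √((6139 - 791) + (-4657 - 1792))) = (-28400 + 41525)/(5*(-3 - 1*17²)/(-1 + 17) + √((6139 - 791) + (-4657 - 1792))) = 13125/(5*(-3 - 1*289)/16 + √(5348 - 6449)) = 13125/(5*(1/16)*(-3 - 289) + √(-1101)) = 13125/(5*(1/16)*(-292) + I*√1101) = 13125/(-365/4 + I*√1101)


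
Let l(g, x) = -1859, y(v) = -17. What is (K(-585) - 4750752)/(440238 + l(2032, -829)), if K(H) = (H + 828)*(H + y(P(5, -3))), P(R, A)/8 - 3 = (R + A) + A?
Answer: -4897038/438379 ≈ -11.171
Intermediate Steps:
P(R, A) = 24 + 8*R + 16*A (P(R, A) = 24 + 8*((R + A) + A) = 24 + 8*((A + R) + A) = 24 + 8*(R + 2*A) = 24 + (8*R + 16*A) = 24 + 8*R + 16*A)
K(H) = (-17 + H)*(828 + H) (K(H) = (H + 828)*(H - 17) = (828 + H)*(-17 + H) = (-17 + H)*(828 + H))
(K(-585) - 4750752)/(440238 + l(2032, -829)) = ((-14076 + (-585)² + 811*(-585)) - 4750752)/(440238 - 1859) = ((-14076 + 342225 - 474435) - 4750752)/438379 = (-146286 - 4750752)*(1/438379) = -4897038*1/438379 = -4897038/438379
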